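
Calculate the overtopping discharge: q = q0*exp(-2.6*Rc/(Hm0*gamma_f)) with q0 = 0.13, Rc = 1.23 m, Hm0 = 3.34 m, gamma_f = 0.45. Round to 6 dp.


q = q0 * exp(-2.6 * Rc / (Hm0 * gamma_f))
Exponent = -2.6 * 1.23 / (3.34 * 0.45)
= -2.6 * 1.23 / 1.5030
= -2.127745
exp(-2.127745) = 0.119106
q = 0.13 * 0.119106
q = 0.015484 m^3/s/m

0.015484


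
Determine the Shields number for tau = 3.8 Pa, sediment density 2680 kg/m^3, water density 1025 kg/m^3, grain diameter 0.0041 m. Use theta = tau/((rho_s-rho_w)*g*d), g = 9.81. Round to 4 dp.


theta = tau / ((rho_s - rho_w) * g * d)
rho_s - rho_w = 2680 - 1025 = 1655
Denominator = 1655 * 9.81 * 0.0041 = 66.565755
theta = 3.8 / 66.565755
theta = 0.0571

0.0571


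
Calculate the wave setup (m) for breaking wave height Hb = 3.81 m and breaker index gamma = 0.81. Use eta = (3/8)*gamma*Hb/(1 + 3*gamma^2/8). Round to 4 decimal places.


eta = (3/8) * gamma * Hb / (1 + 3*gamma^2/8)
Numerator = (3/8) * 0.81 * 3.81 = 1.157288
Denominator = 1 + 3*0.81^2/8 = 1 + 0.246038 = 1.246038
eta = 1.157288 / 1.246038
eta = 0.9288 m

0.9288


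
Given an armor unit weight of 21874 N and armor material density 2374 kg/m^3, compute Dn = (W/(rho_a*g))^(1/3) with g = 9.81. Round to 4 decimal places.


V = W / (rho_a * g)
V = 21874 / (2374 * 9.81)
V = 21874 / 23288.94
V = 0.939244 m^3
Dn = V^(1/3) = 0.939244^(1/3)
Dn = 0.9793 m

0.9793


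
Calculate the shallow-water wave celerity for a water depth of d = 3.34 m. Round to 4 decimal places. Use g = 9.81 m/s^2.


Using the shallow-water approximation:
C = sqrt(g * d) = sqrt(9.81 * 3.34)
C = sqrt(32.7654)
C = 5.7241 m/s

5.7241


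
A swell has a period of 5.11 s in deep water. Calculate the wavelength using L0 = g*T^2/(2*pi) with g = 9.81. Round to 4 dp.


L0 = g * T^2 / (2 * pi)
L0 = 9.81 * 5.11^2 / (2 * pi)
L0 = 9.81 * 26.1121 / 6.28319
L0 = 256.1597 / 6.28319
L0 = 40.7691 m

40.7691


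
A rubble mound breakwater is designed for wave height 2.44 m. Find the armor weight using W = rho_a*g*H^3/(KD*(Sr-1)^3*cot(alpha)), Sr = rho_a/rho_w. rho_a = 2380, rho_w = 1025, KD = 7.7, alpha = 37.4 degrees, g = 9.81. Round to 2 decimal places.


Sr = rho_a / rho_w = 2380 / 1025 = 2.321951
(Sr - 1) = 1.321951
(Sr - 1)^3 = 2.310182
cot(37.4) = 1 / tan(37.4) = 1 / 0.764558 = 1.307946
Numerator = 2380 * 9.81 * 2.44^3 = 339168.4475
Denominator = 7.7 * 2.310182 * 1.307946 = 23.266268
W = 339168.4475 / 23.266268
W = 14577.69 N

14577.69


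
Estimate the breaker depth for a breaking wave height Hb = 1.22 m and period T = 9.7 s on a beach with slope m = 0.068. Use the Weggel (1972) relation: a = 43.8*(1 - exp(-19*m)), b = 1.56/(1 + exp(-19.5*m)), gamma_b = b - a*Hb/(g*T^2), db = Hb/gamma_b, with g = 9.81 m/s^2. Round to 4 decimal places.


a = 43.8 * (1 - exp(-19 * m))
exp(-19 * 0.068) = exp(-1.2920) = 0.274721
a = 43.8 * (1 - 0.274721) = 31.767229
b = 1.56 / (1 + exp(-19.5 * m))
exp(-19.5 * 0.068) = exp(-1.3260) = 0.265537
b = 1.56 / (1 + 0.265537) = 1.232678
Hb / (g * T^2) = 1.22 / (9.81 * 9.7^2) = 1.22 / 923.0229 = 0.00132174
gamma_b = b - a * Hb/(g*T^2) = 1.232678 - 31.767229 * 0.00132174 = 1.190690
db = Hb / gamma_b = 1.22 / 1.190690
db = 1.0246 m

1.0246


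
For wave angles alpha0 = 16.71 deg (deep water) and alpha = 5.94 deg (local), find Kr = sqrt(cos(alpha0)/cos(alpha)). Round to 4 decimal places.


Kr = sqrt(cos(alpha0) / cos(alpha))
cos(16.71) = 0.957772
cos(5.94) = 0.994631
Kr = sqrt(0.957772 / 0.994631)
Kr = sqrt(0.962943)
Kr = 0.9813

0.9813


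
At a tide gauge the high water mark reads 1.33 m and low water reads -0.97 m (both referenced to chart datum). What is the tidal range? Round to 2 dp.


Tidal range = High water - Low water
Tidal range = 1.33 - (-0.97)
Tidal range = 2.30 m

2.30


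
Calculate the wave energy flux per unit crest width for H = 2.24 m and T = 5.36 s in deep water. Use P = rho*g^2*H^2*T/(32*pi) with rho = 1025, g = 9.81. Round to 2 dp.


P = rho * g^2 * H^2 * T / (32 * pi)
P = 1025 * 9.81^2 * 2.24^2 * 5.36 / (32 * pi)
P = 1025 * 96.2361 * 5.0176 * 5.36 / 100.53096
P = 26389.00 W/m

26389.00


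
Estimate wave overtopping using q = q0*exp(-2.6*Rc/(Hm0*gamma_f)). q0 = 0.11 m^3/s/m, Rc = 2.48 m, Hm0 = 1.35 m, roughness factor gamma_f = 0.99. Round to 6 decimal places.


q = q0 * exp(-2.6 * Rc / (Hm0 * gamma_f))
Exponent = -2.6 * 2.48 / (1.35 * 0.99)
= -2.6 * 2.48 / 1.3365
= -4.824542
exp(-4.824542) = 0.008030
q = 0.11 * 0.008030
q = 0.000883 m^3/s/m

0.000883


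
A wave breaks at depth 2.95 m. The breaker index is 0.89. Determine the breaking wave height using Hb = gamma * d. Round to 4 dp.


Hb = gamma * d
Hb = 0.89 * 2.95
Hb = 2.6255 m

2.6255


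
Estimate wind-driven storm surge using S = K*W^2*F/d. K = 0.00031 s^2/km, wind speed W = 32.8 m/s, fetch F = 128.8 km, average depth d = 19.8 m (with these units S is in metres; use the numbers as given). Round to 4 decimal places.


S = K * W^2 * F / d
W^2 = 32.8^2 = 1075.84
S = 0.00031 * 1075.84 * 128.8 / 19.8
Numerator = 0.00031 * 1075.84 * 128.8 = 42.956140
S = 42.956140 / 19.8 = 2.1695 m

2.1695


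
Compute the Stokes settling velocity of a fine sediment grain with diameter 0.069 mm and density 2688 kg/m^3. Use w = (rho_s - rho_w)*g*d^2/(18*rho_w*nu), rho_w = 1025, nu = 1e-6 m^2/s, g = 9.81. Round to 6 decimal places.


w = (rho_s - rho_w) * g * d^2 / (18 * rho_w * nu)
d = 0.069 mm = 0.000069 m
rho_s - rho_w = 2688 - 1025 = 1663
Numerator = 1663 * 9.81 * (0.000069)^2 = 0.000077671097
Denominator = 18 * 1025 * 1e-6 = 0.018450
w = 0.004210 m/s

0.004210


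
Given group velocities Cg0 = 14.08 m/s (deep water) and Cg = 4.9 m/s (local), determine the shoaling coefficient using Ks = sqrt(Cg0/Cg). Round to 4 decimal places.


Ks = sqrt(Cg0 / Cg)
Ks = sqrt(14.08 / 4.9)
Ks = sqrt(2.8735)
Ks = 1.6951

1.6951


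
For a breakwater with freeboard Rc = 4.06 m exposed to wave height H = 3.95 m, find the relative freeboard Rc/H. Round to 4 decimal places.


Relative freeboard = Rc / H
= 4.06 / 3.95
= 1.0278

1.0278


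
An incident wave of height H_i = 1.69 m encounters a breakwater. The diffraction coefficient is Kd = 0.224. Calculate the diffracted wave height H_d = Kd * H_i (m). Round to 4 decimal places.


H_d = Kd * H_i
H_d = 0.224 * 1.69
H_d = 0.3786 m

0.3786


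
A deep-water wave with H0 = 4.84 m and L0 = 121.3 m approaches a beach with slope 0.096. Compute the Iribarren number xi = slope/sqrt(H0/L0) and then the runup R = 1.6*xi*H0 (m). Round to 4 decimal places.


xi = slope / sqrt(H0/L0)
H0/L0 = 4.84/121.3 = 0.039901
sqrt(0.039901) = 0.199753
xi = 0.096 / 0.199753 = 0.480595
R = 1.6 * xi * H0 = 1.6 * 0.480595 * 4.84
R = 3.7217 m

3.7217


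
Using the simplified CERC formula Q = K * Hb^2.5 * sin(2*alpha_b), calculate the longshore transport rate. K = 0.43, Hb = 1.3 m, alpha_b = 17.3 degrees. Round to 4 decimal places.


Q = K * Hb^2.5 * sin(2 * alpha_b)
Hb^2.5 = 1.3^2.5 = 1.926896
sin(2 * 17.3) = sin(34.6) = 0.567844
Q = 0.43 * 1.926896 * 0.567844
Q = 0.4705 m^3/s

0.4705


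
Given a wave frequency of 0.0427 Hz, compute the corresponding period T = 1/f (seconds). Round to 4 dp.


T = 1 / f
T = 1 / 0.0427
T = 23.4192 s

23.4192


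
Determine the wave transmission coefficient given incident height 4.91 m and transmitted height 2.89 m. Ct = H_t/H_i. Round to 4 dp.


Ct = H_t / H_i
Ct = 2.89 / 4.91
Ct = 0.5886

0.5886


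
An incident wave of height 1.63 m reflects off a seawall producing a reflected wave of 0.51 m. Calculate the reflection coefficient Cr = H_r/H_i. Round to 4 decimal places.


Cr = H_r / H_i
Cr = 0.51 / 1.63
Cr = 0.3129

0.3129


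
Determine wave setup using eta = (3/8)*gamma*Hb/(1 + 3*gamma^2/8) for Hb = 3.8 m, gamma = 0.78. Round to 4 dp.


eta = (3/8) * gamma * Hb / (1 + 3*gamma^2/8)
Numerator = (3/8) * 0.78 * 3.8 = 1.111500
Denominator = 1 + 3*0.78^2/8 = 1 + 0.228150 = 1.228150
eta = 1.111500 / 1.228150
eta = 0.9050 m

0.9050


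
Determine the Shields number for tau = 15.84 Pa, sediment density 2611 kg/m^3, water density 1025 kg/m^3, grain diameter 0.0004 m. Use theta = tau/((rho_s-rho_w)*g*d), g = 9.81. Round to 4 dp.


theta = tau / ((rho_s - rho_w) * g * d)
rho_s - rho_w = 2611 - 1025 = 1586
Denominator = 1586 * 9.81 * 0.0004 = 6.223464
theta = 15.84 / 6.223464
theta = 2.5452

2.5452


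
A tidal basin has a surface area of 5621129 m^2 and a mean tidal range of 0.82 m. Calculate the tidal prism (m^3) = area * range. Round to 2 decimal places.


Tidal prism = Area * Tidal range
P = 5621129 * 0.82
P = 4609325.78 m^3

4609325.78


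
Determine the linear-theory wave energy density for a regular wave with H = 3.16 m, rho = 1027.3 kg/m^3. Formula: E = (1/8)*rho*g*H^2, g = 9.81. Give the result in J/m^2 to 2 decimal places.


E = (1/8) * rho * g * H^2
E = (1/8) * 1027.3 * 9.81 * 3.16^2
E = 0.125 * 1027.3 * 9.81 * 9.9856
E = 12579.13 J/m^2

12579.13


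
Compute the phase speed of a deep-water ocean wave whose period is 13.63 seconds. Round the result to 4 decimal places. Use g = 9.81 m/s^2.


We use the deep-water celerity formula:
C = g * T / (2 * pi)
C = 9.81 * 13.63 / (2 * 3.14159...)
C = 133.710300 / 6.283185
C = 21.2807 m/s

21.2807


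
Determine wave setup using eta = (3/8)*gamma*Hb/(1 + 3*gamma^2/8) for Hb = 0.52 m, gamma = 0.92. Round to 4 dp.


eta = (3/8) * gamma * Hb / (1 + 3*gamma^2/8)
Numerator = (3/8) * 0.92 * 0.52 = 0.179400
Denominator = 1 + 3*0.92^2/8 = 1 + 0.317400 = 1.317400
eta = 0.179400 / 1.317400
eta = 0.1362 m

0.1362


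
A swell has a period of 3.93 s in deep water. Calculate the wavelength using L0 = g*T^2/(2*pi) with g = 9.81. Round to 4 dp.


L0 = g * T^2 / (2 * pi)
L0 = 9.81 * 3.93^2 / (2 * pi)
L0 = 9.81 * 15.4449 / 6.28319
L0 = 151.5145 / 6.28319
L0 = 24.1143 m

24.1143


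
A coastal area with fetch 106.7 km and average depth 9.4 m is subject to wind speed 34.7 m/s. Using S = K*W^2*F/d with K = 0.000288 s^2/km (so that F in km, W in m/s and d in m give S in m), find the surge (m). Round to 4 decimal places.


S = K * W^2 * F / d
W^2 = 34.7^2 = 1204.09
S = 0.000288 * 1204.09 * 106.7 / 9.4
Numerator = 0.000288 * 1204.09 * 106.7 = 37.001204
S = 37.001204 / 9.4 = 3.9363 m

3.9363


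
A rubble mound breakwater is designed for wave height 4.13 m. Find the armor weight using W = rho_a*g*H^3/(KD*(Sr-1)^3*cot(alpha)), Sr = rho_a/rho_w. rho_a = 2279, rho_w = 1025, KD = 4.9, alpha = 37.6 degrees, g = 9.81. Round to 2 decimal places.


Sr = rho_a / rho_w = 2279 / 1025 = 2.223415
(Sr - 1) = 1.223415
(Sr - 1)^3 = 1.831138
cot(37.6) = 1 / tan(37.6) = 1 / 0.770104 = 1.298526
Numerator = 2279 * 9.81 * 4.13^3 = 1574938.0935
Denominator = 4.9 * 1.831138 * 1.298526 = 11.651126
W = 1574938.0935 / 11.651126
W = 135174.75 N

135174.75


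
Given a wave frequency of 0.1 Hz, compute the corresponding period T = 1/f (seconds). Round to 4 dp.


T = 1 / f
T = 1 / 0.1
T = 10.0000 s

10.0000


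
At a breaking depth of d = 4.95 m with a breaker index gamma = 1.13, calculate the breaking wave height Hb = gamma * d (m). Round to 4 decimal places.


Hb = gamma * d
Hb = 1.13 * 4.95
Hb = 5.5935 m

5.5935


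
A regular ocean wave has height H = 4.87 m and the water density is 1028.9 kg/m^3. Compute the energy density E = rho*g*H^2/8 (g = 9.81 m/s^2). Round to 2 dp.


E = (1/8) * rho * g * H^2
E = (1/8) * 1028.9 * 9.81 * 4.87^2
E = 0.125 * 1028.9 * 9.81 * 23.7169
E = 29923.34 J/m^2

29923.34


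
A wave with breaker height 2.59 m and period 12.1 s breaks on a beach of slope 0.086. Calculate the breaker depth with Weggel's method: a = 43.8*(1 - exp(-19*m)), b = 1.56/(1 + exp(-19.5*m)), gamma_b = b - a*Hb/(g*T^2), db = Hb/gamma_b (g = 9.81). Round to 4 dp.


a = 43.8 * (1 - exp(-19 * m))
exp(-19 * 0.086) = exp(-1.6340) = 0.195147
a = 43.8 * (1 - 0.195147) = 35.252543
b = 1.56 / (1 + exp(-19.5 * m))
exp(-19.5 * 0.086) = exp(-1.6770) = 0.186934
b = 1.56 / (1 + 0.186934) = 1.314311
Hb / (g * T^2) = 2.59 / (9.81 * 12.1^2) = 2.59 / 1436.2821 = 0.00180327
gamma_b = b - a * Hb/(g*T^2) = 1.314311 - 35.252543 * 0.00180327 = 1.250741
db = Hb / gamma_b = 2.59 / 1.250741
db = 2.0708 m

2.0708


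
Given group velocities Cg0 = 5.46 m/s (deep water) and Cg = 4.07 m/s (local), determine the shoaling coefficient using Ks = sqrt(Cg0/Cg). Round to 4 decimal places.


Ks = sqrt(Cg0 / Cg)
Ks = sqrt(5.46 / 4.07)
Ks = sqrt(1.3415)
Ks = 1.1582

1.1582


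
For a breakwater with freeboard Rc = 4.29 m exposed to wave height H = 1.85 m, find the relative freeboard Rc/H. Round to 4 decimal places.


Relative freeboard = Rc / H
= 4.29 / 1.85
= 2.3189

2.3189


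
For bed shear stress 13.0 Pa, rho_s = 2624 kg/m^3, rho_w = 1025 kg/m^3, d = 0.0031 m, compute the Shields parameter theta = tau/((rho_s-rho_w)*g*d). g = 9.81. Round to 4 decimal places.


theta = tau / ((rho_s - rho_w) * g * d)
rho_s - rho_w = 2624 - 1025 = 1599
Denominator = 1599 * 9.81 * 0.0031 = 48.627189
theta = 13.0 / 48.627189
theta = 0.2673

0.2673


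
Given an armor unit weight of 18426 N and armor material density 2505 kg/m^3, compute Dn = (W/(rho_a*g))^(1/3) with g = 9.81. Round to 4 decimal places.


V = W / (rho_a * g)
V = 18426 / (2505 * 9.81)
V = 18426 / 24574.05
V = 0.749815 m^3
Dn = V^(1/3) = 0.749815^(1/3)
Dn = 0.9085 m

0.9085


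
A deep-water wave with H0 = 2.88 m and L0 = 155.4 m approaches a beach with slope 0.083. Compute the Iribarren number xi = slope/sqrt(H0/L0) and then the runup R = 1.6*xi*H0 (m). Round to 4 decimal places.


xi = slope / sqrt(H0/L0)
H0/L0 = 2.88/155.4 = 0.018533
sqrt(0.018533) = 0.136135
xi = 0.083 / 0.136135 = 0.609688
R = 1.6 * xi * H0 = 1.6 * 0.609688 * 2.88
R = 2.8094 m

2.8094


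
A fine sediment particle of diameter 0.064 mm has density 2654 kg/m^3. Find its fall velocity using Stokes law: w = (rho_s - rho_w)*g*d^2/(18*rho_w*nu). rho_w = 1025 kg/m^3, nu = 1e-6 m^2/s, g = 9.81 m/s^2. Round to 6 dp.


w = (rho_s - rho_w) * g * d^2 / (18 * rho_w * nu)
d = 0.064 mm = 0.000064 m
rho_s - rho_w = 2654 - 1025 = 1629
Numerator = 1629 * 9.81 * (0.000064)^2 = 0.000065456087
Denominator = 18 * 1025 * 1e-6 = 0.018450
w = 0.003548 m/s

0.003548


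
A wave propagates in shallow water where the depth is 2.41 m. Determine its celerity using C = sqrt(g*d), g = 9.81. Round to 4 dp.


Using the shallow-water approximation:
C = sqrt(g * d) = sqrt(9.81 * 2.41)
C = sqrt(23.6421)
C = 4.8623 m/s

4.8623


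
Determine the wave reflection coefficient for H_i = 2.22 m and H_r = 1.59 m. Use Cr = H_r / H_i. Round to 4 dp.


Cr = H_r / H_i
Cr = 1.59 / 2.22
Cr = 0.7162

0.7162


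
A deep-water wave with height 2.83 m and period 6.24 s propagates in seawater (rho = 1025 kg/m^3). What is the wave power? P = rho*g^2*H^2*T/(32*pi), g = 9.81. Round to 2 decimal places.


P = rho * g^2 * H^2 * T / (32 * pi)
P = 1025 * 9.81^2 * 2.83^2 * 6.24 / (32 * pi)
P = 1025 * 96.2361 * 8.0089 * 6.24 / 100.53096
P = 49036.50 W/m

49036.50


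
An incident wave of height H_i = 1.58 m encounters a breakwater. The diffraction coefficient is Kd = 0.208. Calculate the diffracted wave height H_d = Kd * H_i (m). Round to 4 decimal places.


H_d = Kd * H_i
H_d = 0.208 * 1.58
H_d = 0.3286 m

0.3286


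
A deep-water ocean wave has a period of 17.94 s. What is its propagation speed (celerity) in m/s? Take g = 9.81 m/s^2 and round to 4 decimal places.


We use the deep-water celerity formula:
C = g * T / (2 * pi)
C = 9.81 * 17.94 / (2 * 3.14159...)
C = 175.991400 / 6.283185
C = 28.0099 m/s

28.0099


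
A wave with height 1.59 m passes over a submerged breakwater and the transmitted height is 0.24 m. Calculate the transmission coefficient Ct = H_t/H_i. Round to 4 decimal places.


Ct = H_t / H_i
Ct = 0.24 / 1.59
Ct = 0.1509

0.1509


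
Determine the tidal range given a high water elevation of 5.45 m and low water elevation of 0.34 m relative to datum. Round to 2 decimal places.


Tidal range = High water - Low water
Tidal range = 5.45 - (0.34)
Tidal range = 5.11 m

5.11


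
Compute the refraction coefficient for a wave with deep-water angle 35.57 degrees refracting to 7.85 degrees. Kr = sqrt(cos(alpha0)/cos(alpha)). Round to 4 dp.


Kr = sqrt(cos(alpha0) / cos(alpha))
cos(35.57) = 0.813405
cos(7.85) = 0.990629
Kr = sqrt(0.813405 / 0.990629)
Kr = sqrt(0.821100)
Kr = 0.9061

0.9061


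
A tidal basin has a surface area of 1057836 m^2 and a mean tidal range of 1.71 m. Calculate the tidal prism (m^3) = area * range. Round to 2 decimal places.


Tidal prism = Area * Tidal range
P = 1057836 * 1.71
P = 1808899.56 m^3

1808899.56


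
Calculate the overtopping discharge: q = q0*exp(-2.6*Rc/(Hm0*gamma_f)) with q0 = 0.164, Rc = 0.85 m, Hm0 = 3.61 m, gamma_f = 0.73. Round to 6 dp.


q = q0 * exp(-2.6 * Rc / (Hm0 * gamma_f))
Exponent = -2.6 * 0.85 / (3.61 * 0.73)
= -2.6 * 0.85 / 2.6353
= -0.838614
exp(-0.838614) = 0.432309
q = 0.164 * 0.432309
q = 0.070899 m^3/s/m

0.070899


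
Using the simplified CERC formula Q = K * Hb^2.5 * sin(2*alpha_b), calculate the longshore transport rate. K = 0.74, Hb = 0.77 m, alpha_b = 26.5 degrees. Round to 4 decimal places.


Q = K * Hb^2.5 * sin(2 * alpha_b)
Hb^2.5 = 0.77^2.5 = 0.520268
sin(2 * 26.5) = sin(53.0) = 0.798636
Q = 0.74 * 0.520268 * 0.798636
Q = 0.3075 m^3/s

0.3075


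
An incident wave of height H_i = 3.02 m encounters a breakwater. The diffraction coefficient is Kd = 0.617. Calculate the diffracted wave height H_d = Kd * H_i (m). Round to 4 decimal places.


H_d = Kd * H_i
H_d = 0.617 * 3.02
H_d = 1.8633 m

1.8633


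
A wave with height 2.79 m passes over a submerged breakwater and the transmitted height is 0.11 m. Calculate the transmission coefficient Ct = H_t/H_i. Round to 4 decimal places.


Ct = H_t / H_i
Ct = 0.11 / 2.79
Ct = 0.0394

0.0394


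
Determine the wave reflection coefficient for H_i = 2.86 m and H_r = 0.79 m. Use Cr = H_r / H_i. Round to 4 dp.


Cr = H_r / H_i
Cr = 0.79 / 2.86
Cr = 0.2762

0.2762


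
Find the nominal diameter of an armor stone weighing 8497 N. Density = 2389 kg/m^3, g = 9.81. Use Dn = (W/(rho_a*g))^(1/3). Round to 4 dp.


V = W / (rho_a * g)
V = 8497 / (2389 * 9.81)
V = 8497 / 23436.09
V = 0.362560 m^3
Dn = V^(1/3) = 0.362560^(1/3)
Dn = 0.7131 m

0.7131


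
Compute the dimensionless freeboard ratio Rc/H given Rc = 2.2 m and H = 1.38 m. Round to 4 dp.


Relative freeboard = Rc / H
= 2.2 / 1.38
= 1.5942

1.5942


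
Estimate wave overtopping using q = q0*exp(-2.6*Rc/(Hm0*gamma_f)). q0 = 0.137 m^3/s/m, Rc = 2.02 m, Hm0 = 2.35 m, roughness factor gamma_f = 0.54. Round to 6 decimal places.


q = q0 * exp(-2.6 * Rc / (Hm0 * gamma_f))
Exponent = -2.6 * 2.02 / (2.35 * 0.54)
= -2.6 * 2.02 / 1.2690
= -4.138692
exp(-4.138692) = 0.015944
q = 0.137 * 0.015944
q = 0.002184 m^3/s/m

0.002184


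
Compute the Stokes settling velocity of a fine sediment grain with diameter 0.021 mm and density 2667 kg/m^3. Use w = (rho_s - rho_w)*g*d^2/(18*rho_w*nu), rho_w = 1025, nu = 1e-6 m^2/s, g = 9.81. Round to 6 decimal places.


w = (rho_s - rho_w) * g * d^2 / (18 * rho_w * nu)
d = 0.021 mm = 0.000021 m
rho_s - rho_w = 2667 - 1025 = 1642
Numerator = 1642 * 9.81 * (0.000021)^2 = 0.000007103637
Denominator = 18 * 1025 * 1e-6 = 0.018450
w = 0.000385 m/s

0.000385


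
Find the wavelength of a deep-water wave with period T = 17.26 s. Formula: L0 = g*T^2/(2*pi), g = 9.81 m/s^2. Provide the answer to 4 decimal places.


L0 = g * T^2 / (2 * pi)
L0 = 9.81 * 17.26^2 / (2 * pi)
L0 = 9.81 * 297.9076 / 6.28319
L0 = 2922.4736 / 6.28319
L0 = 465.1261 m

465.1261


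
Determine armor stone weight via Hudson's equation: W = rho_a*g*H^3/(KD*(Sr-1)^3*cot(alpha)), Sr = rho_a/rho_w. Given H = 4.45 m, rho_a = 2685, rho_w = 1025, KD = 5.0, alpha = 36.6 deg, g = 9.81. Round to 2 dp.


Sr = rho_a / rho_w = 2685 / 1025 = 2.619512
(Sr - 1) = 1.619512
(Sr - 1)^3 = 4.247689
cot(36.6) = 1 / tan(36.6) = 1 / 0.742666 = 1.346501
Numerator = 2685 * 9.81 * 4.45^3 = 2321097.2143
Denominator = 5.0 * 4.247689 * 1.346501 = 28.597588
W = 2321097.2143 / 28.597588
W = 81164.09 N

81164.09


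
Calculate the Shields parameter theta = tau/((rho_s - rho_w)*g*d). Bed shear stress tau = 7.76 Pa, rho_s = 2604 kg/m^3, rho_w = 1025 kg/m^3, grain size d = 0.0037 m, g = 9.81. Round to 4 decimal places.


theta = tau / ((rho_s - rho_w) * g * d)
rho_s - rho_w = 2604 - 1025 = 1579
Denominator = 1579 * 9.81 * 0.0037 = 57.312963
theta = 7.76 / 57.312963
theta = 0.1354

0.1354


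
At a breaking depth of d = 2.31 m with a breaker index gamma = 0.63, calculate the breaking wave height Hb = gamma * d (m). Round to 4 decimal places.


Hb = gamma * d
Hb = 0.63 * 2.31
Hb = 1.4553 m

1.4553


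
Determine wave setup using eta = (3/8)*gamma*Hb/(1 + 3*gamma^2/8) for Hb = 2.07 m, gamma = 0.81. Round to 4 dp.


eta = (3/8) * gamma * Hb / (1 + 3*gamma^2/8)
Numerator = (3/8) * 0.81 * 2.07 = 0.628763
Denominator = 1 + 3*0.81^2/8 = 1 + 0.246038 = 1.246038
eta = 0.628763 / 1.246038
eta = 0.5046 m

0.5046


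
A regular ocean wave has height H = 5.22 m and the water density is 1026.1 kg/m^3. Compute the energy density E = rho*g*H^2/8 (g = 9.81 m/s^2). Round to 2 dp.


E = (1/8) * rho * g * H^2
E = (1/8) * 1026.1 * 9.81 * 5.22^2
E = 0.125 * 1026.1 * 9.81 * 27.2484
E = 34285.44 J/m^2

34285.44


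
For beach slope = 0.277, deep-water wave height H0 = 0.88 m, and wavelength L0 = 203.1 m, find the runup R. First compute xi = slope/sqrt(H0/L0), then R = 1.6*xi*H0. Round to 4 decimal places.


xi = slope / sqrt(H0/L0)
H0/L0 = 0.88/203.1 = 0.004333
sqrt(0.004333) = 0.065824
xi = 0.277 / 0.065824 = 4.208171
R = 1.6 * xi * H0 = 1.6 * 4.208171 * 0.88
R = 5.9251 m

5.9251


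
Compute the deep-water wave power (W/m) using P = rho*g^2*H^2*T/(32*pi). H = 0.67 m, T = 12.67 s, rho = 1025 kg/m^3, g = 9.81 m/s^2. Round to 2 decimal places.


P = rho * g^2 * H^2 * T / (32 * pi)
P = 1025 * 9.81^2 * 0.67^2 * 12.67 / (32 * pi)
P = 1025 * 96.2361 * 0.4489 * 12.67 / 100.53096
P = 5580.69 W/m

5580.69


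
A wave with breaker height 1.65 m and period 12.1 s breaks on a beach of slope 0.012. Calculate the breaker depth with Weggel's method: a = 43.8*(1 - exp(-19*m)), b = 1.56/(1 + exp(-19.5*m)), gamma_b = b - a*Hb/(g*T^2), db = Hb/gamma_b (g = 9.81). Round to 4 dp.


a = 43.8 * (1 - exp(-19 * m))
exp(-19 * 0.012) = exp(-0.2280) = 0.796124
a = 43.8 * (1 - 0.796124) = 8.929757
b = 1.56 / (1 + exp(-19.5 * m))
exp(-19.5 * 0.012) = exp(-0.2340) = 0.791362
b = 1.56 / (1 + 0.791362) = 0.870846
Hb / (g * T^2) = 1.65 / (9.81 * 12.1^2) = 1.65 / 1436.2821 = 0.00114880
gamma_b = b - a * Hb/(g*T^2) = 0.870846 - 8.929757 * 0.00114880 = 0.860587
db = Hb / gamma_b = 1.65 / 0.860587
db = 1.9173 m

1.9173


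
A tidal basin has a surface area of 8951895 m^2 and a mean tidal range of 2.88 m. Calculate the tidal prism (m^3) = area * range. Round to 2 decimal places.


Tidal prism = Area * Tidal range
P = 8951895 * 2.88
P = 25781457.60 m^3

25781457.60


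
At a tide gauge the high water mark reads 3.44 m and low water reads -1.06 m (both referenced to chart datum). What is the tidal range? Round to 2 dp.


Tidal range = High water - Low water
Tidal range = 3.44 - (-1.06)
Tidal range = 4.50 m

4.50


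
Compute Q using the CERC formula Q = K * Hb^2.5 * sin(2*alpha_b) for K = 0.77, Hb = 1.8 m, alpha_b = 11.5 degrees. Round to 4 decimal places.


Q = K * Hb^2.5 * sin(2 * alpha_b)
Hb^2.5 = 1.8^2.5 = 4.346916
sin(2 * 11.5) = sin(23.0) = 0.390731
Q = 0.77 * 4.346916 * 0.390731
Q = 1.3078 m^3/s

1.3078


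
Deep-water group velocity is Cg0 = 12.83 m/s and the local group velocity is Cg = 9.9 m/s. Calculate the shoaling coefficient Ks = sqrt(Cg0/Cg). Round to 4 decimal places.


Ks = sqrt(Cg0 / Cg)
Ks = sqrt(12.83 / 9.9)
Ks = sqrt(1.2960)
Ks = 1.1384

1.1384


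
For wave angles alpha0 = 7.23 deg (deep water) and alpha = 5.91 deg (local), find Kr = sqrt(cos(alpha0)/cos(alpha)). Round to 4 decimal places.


Kr = sqrt(cos(alpha0) / cos(alpha))
cos(7.23) = 0.992049
cos(5.91) = 0.994685
Kr = sqrt(0.992049 / 0.994685)
Kr = sqrt(0.997350)
Kr = 0.9987

0.9987


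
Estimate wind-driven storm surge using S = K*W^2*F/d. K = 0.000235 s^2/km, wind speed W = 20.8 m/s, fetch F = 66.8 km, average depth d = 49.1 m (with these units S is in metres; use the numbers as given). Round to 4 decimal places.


S = K * W^2 * F / d
W^2 = 20.8^2 = 432.64
S = 0.000235 * 432.64 * 66.8 / 49.1
Numerator = 0.000235 * 432.64 * 66.8 = 6.791583
S = 6.791583 / 49.1 = 0.1383 m

0.1383


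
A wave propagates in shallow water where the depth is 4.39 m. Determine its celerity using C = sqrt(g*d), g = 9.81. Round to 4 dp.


Using the shallow-water approximation:
C = sqrt(g * d) = sqrt(9.81 * 4.39)
C = sqrt(43.0659)
C = 6.5625 m/s

6.5625


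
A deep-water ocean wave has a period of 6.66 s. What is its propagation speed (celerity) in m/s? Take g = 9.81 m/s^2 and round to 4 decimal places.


We use the deep-water celerity formula:
C = g * T / (2 * pi)
C = 9.81 * 6.66 / (2 * 3.14159...)
C = 65.334600 / 6.283185
C = 10.3983 m/s

10.3983


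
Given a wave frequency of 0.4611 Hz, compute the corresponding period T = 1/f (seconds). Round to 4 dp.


T = 1 / f
T = 1 / 0.4611
T = 2.1687 s

2.1687


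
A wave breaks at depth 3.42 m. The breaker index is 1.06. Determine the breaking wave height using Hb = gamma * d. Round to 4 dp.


Hb = gamma * d
Hb = 1.06 * 3.42
Hb = 3.6252 m

3.6252


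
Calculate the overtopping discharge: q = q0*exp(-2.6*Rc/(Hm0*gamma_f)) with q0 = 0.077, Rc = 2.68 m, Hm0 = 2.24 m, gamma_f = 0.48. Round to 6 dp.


q = q0 * exp(-2.6 * Rc / (Hm0 * gamma_f))
Exponent = -2.6 * 2.68 / (2.24 * 0.48)
= -2.6 * 2.68 / 1.0752
= -6.480655
exp(-6.480655) = 0.001533
q = 0.077 * 0.001533
q = 0.000118 m^3/s/m

0.000118


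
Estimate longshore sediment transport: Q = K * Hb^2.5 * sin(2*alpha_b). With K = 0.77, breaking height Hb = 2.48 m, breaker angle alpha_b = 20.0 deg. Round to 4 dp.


Q = K * Hb^2.5 * sin(2 * alpha_b)
Hb^2.5 = 2.48^2.5 = 9.685660
sin(2 * 20.0) = sin(40.0) = 0.642788
Q = 0.77 * 9.685660 * 0.642788
Q = 4.7939 m^3/s

4.7939


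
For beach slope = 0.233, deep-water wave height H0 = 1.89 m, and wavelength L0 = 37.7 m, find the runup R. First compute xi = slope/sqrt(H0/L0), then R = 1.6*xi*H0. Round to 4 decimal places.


xi = slope / sqrt(H0/L0)
H0/L0 = 1.89/37.7 = 0.050133
sqrt(0.050133) = 0.223903
xi = 0.233 / 0.223903 = 1.040628
R = 1.6 * xi * H0 = 1.6 * 1.040628 * 1.89
R = 3.1469 m

3.1469


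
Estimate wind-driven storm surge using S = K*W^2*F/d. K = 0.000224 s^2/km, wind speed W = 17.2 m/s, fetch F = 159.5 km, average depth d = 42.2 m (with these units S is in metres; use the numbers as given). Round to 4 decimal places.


S = K * W^2 * F / d
W^2 = 17.2^2 = 295.84
S = 0.000224 * 295.84 * 159.5 / 42.2
Numerator = 0.000224 * 295.84 * 159.5 = 10.569772
S = 10.569772 / 42.2 = 0.2505 m

0.2505


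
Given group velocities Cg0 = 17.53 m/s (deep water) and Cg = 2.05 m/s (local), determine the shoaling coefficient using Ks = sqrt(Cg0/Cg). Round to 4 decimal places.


Ks = sqrt(Cg0 / Cg)
Ks = sqrt(17.53 / 2.05)
Ks = sqrt(8.5512)
Ks = 2.9242

2.9242


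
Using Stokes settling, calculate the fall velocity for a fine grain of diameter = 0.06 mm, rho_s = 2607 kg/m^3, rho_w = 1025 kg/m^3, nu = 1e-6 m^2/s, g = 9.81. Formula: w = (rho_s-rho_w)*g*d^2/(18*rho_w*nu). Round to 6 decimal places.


w = (rho_s - rho_w) * g * d^2 / (18 * rho_w * nu)
d = 0.06 mm = 0.000060 m
rho_s - rho_w = 2607 - 1025 = 1582
Numerator = 1582 * 9.81 * (0.000060)^2 = 0.000055869912
Denominator = 18 * 1025 * 1e-6 = 0.018450
w = 0.003028 m/s

0.003028


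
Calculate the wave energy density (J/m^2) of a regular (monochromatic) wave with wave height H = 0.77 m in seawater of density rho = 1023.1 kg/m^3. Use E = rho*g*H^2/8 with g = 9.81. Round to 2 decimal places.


E = (1/8) * rho * g * H^2
E = (1/8) * 1023.1 * 9.81 * 0.77^2
E = 0.125 * 1023.1 * 9.81 * 0.5929
E = 743.84 J/m^2

743.84


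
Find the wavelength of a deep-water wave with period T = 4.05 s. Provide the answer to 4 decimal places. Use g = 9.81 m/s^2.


L0 = g * T^2 / (2 * pi)
L0 = 9.81 * 4.05^2 / (2 * pi)
L0 = 9.81 * 16.4025 / 6.28319
L0 = 160.9085 / 6.28319
L0 = 25.6094 m

25.6094


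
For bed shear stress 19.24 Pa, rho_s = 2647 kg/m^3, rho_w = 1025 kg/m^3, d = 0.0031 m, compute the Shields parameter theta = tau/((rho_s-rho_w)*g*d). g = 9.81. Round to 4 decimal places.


theta = tau / ((rho_s - rho_w) * g * d)
rho_s - rho_w = 2647 - 1025 = 1622
Denominator = 1622 * 9.81 * 0.0031 = 49.326642
theta = 19.24 / 49.326642
theta = 0.3901

0.3901


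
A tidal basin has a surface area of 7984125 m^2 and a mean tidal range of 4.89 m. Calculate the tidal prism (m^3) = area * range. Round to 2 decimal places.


Tidal prism = Area * Tidal range
P = 7984125 * 4.89
P = 39042371.25 m^3

39042371.25


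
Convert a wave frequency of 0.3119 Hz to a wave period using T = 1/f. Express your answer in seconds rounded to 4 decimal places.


T = 1 / f
T = 1 / 0.3119
T = 3.2062 s

3.2062


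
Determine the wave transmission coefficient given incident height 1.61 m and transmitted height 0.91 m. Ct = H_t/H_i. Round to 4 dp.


Ct = H_t / H_i
Ct = 0.91 / 1.61
Ct = 0.5652

0.5652


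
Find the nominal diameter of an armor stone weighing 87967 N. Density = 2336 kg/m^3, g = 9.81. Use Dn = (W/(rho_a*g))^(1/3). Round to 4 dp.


V = W / (rho_a * g)
V = 87967 / (2336 * 9.81)
V = 87967 / 22916.16
V = 3.838645 m^3
Dn = V^(1/3) = 3.838645^(1/3)
Dn = 1.5658 m

1.5658


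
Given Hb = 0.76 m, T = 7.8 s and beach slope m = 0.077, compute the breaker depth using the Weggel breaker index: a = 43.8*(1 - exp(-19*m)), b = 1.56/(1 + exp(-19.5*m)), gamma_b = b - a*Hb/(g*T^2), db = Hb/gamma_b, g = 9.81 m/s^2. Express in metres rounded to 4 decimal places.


a = 43.8 * (1 - exp(-19 * m))
exp(-19 * 0.077) = exp(-1.4630) = 0.231541
a = 43.8 * (1 - 0.231541) = 33.658521
b = 1.56 / (1 + exp(-19.5 * m))
exp(-19.5 * 0.077) = exp(-1.5015) = 0.222796
b = 1.56 / (1 + 0.222796) = 1.275765
Hb / (g * T^2) = 0.76 / (9.81 * 7.8^2) = 0.76 / 596.8404 = 0.00127337
gamma_b = b - a * Hb/(g*T^2) = 1.275765 - 33.658521 * 0.00127337 = 1.232905
db = Hb / gamma_b = 0.76 / 1.232905
db = 0.6164 m

0.6164


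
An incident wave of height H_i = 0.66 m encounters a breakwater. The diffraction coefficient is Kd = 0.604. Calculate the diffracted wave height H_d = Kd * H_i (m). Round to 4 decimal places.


H_d = Kd * H_i
H_d = 0.604 * 0.66
H_d = 0.3986 m

0.3986


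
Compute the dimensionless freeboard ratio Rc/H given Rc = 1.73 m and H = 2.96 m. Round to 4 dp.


Relative freeboard = Rc / H
= 1.73 / 2.96
= 0.5845

0.5845


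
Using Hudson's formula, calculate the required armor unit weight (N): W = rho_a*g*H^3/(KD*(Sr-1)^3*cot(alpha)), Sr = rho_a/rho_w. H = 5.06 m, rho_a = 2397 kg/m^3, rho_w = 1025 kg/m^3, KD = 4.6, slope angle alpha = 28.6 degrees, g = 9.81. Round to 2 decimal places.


Sr = rho_a / rho_w = 2397 / 1025 = 2.338537
(Sr - 1) = 1.338537
(Sr - 1)^3 = 2.398229
cot(28.6) = 1 / tan(28.6) = 1 / 0.545218 = 1.834130
Numerator = 2397 * 9.81 * 5.06^3 = 3046411.6809
Denominator = 4.6 * 2.398229 * 1.834130 = 20.233855
W = 3046411.6809 / 20.233855
W = 150560.13 N

150560.13


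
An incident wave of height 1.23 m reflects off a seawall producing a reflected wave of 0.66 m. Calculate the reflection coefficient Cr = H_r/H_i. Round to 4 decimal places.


Cr = H_r / H_i
Cr = 0.66 / 1.23
Cr = 0.5366

0.5366


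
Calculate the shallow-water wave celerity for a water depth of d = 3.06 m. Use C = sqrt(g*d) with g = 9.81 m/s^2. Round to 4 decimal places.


Using the shallow-water approximation:
C = sqrt(g * d) = sqrt(9.81 * 3.06)
C = sqrt(30.0186)
C = 5.4789 m/s

5.4789


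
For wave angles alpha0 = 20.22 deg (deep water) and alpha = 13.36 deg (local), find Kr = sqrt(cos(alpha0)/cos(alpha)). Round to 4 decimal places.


Kr = sqrt(cos(alpha0) / cos(alpha))
cos(20.22) = 0.938372
cos(13.36) = 0.972937
Kr = sqrt(0.938372 / 0.972937)
Kr = sqrt(0.964474)
Kr = 0.9821

0.9821


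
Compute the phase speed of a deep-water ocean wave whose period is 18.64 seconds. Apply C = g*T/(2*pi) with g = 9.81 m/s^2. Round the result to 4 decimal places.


We use the deep-water celerity formula:
C = g * T / (2 * pi)
C = 9.81 * 18.64 / (2 * 3.14159...)
C = 182.858400 / 6.283185
C = 29.1028 m/s

29.1028


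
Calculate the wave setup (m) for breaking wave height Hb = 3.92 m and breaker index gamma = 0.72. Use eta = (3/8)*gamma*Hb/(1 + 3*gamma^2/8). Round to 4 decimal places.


eta = (3/8) * gamma * Hb / (1 + 3*gamma^2/8)
Numerator = (3/8) * 0.72 * 3.92 = 1.058400
Denominator = 1 + 3*0.72^2/8 = 1 + 0.194400 = 1.194400
eta = 1.058400 / 1.194400
eta = 0.8861 m

0.8861


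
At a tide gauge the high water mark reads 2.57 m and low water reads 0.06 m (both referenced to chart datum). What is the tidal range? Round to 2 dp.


Tidal range = High water - Low water
Tidal range = 2.57 - (0.06)
Tidal range = 2.51 m

2.51


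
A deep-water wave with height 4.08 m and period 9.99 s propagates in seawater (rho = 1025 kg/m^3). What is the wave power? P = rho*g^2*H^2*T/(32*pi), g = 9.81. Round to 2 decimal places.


P = rho * g^2 * H^2 * T / (32 * pi)
P = 1025 * 9.81^2 * 4.08^2 * 9.99 / (32 * pi)
P = 1025 * 96.2361 * 16.6464 * 9.99 / 100.53096
P = 163172.83 W/m

163172.83


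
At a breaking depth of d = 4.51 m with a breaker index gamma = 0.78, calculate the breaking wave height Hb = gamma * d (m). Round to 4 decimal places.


Hb = gamma * d
Hb = 0.78 * 4.51
Hb = 3.5178 m

3.5178


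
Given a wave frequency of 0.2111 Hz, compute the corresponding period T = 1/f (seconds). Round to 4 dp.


T = 1 / f
T = 1 / 0.2111
T = 4.7371 s

4.7371


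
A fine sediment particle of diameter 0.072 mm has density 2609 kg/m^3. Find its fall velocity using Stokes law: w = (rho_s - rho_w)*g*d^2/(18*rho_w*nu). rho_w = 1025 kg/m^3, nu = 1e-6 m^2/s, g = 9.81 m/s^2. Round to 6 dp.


w = (rho_s - rho_w) * g * d^2 / (18 * rho_w * nu)
d = 0.072 mm = 0.000072 m
rho_s - rho_w = 2609 - 1025 = 1584
Numerator = 1584 * 9.81 * (0.000072)^2 = 0.000080554383
Denominator = 18 * 1025 * 1e-6 = 0.018450
w = 0.004366 m/s

0.004366


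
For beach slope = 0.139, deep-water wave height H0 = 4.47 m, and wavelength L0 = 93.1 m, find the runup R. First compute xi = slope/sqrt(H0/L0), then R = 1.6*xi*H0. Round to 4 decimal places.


xi = slope / sqrt(H0/L0)
H0/L0 = 4.47/93.1 = 0.048013
sqrt(0.048013) = 0.219118
xi = 0.139 / 0.219118 = 0.634360
R = 1.6 * xi * H0 = 1.6 * 0.634360 * 4.47
R = 4.5369 m

4.5369


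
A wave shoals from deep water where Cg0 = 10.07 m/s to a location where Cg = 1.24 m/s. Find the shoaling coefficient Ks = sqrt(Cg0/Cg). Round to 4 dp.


Ks = sqrt(Cg0 / Cg)
Ks = sqrt(10.07 / 1.24)
Ks = sqrt(8.1210)
Ks = 2.8497

2.8497


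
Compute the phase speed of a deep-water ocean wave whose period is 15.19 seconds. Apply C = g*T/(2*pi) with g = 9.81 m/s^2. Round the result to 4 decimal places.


We use the deep-water celerity formula:
C = g * T / (2 * pi)
C = 9.81 * 15.19 / (2 * 3.14159...)
C = 149.013900 / 6.283185
C = 23.7163 m/s

23.7163


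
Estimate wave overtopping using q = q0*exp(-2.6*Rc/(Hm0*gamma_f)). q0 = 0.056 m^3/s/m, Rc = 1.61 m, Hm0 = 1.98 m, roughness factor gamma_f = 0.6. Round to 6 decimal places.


q = q0 * exp(-2.6 * Rc / (Hm0 * gamma_f))
Exponent = -2.6 * 1.61 / (1.98 * 0.6)
= -2.6 * 1.61 / 1.1880
= -3.523569
exp(-3.523569) = 0.029494
q = 0.056 * 0.029494
q = 0.001652 m^3/s/m

0.001652


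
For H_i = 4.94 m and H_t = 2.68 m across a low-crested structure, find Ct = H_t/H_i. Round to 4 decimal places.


Ct = H_t / H_i
Ct = 2.68 / 4.94
Ct = 0.5425

0.5425


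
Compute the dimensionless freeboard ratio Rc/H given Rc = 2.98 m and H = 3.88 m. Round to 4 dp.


Relative freeboard = Rc / H
= 2.98 / 3.88
= 0.7680

0.7680


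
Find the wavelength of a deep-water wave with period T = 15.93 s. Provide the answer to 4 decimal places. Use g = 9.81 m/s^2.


L0 = g * T^2 / (2 * pi)
L0 = 9.81 * 15.93^2 / (2 * pi)
L0 = 9.81 * 253.7649 / 6.28319
L0 = 2489.4337 / 6.28319
L0 = 396.2057 m

396.2057


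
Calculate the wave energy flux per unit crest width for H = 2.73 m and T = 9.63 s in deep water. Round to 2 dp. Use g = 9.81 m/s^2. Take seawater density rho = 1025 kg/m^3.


P = rho * g^2 * H^2 * T / (32 * pi)
P = 1025 * 9.81^2 * 2.73^2 * 9.63 / (32 * pi)
P = 1025 * 96.2361 * 7.4529 * 9.63 / 100.53096
P = 70422.85 W/m

70422.85


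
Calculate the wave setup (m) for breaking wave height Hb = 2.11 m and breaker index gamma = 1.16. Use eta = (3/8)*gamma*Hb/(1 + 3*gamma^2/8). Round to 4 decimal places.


eta = (3/8) * gamma * Hb / (1 + 3*gamma^2/8)
Numerator = (3/8) * 1.16 * 2.11 = 0.917850
Denominator = 1 + 3*1.16^2/8 = 1 + 0.504600 = 1.504600
eta = 0.917850 / 1.504600
eta = 0.6100 m

0.6100


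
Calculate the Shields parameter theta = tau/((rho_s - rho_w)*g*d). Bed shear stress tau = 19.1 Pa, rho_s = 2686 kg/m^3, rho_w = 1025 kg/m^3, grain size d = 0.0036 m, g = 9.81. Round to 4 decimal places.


theta = tau / ((rho_s - rho_w) * g * d)
rho_s - rho_w = 2686 - 1025 = 1661
Denominator = 1661 * 9.81 * 0.0036 = 58.659876
theta = 19.1 / 58.659876
theta = 0.3256

0.3256


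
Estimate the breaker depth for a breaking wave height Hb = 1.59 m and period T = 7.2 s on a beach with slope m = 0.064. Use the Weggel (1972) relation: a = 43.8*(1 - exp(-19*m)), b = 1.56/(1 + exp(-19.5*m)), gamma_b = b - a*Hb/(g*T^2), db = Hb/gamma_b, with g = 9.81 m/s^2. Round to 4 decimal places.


a = 43.8 * (1 - exp(-19 * m))
exp(-19 * 0.064) = exp(-1.2160) = 0.296413
a = 43.8 * (1 - 0.296413) = 30.817091
b = 1.56 / (1 + exp(-19.5 * m))
exp(-19.5 * 0.064) = exp(-1.2480) = 0.287078
b = 1.56 / (1 + 0.287078) = 1.212047
Hb / (g * T^2) = 1.59 / (9.81 * 7.2^2) = 1.59 / 508.5504 = 0.00312653
gamma_b = b - a * Hb/(g*T^2) = 1.212047 - 30.817091 * 0.00312653 = 1.115697
db = Hb / gamma_b = 1.59 / 1.115697
db = 1.4251 m

1.4251


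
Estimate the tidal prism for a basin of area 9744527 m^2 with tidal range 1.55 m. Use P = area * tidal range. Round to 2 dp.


Tidal prism = Area * Tidal range
P = 9744527 * 1.55
P = 15104016.85 m^3

15104016.85


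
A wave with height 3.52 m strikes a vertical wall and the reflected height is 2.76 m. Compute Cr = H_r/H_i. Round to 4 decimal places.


Cr = H_r / H_i
Cr = 2.76 / 3.52
Cr = 0.7841

0.7841


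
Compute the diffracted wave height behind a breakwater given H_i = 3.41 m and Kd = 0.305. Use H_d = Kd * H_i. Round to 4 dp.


H_d = Kd * H_i
H_d = 0.305 * 3.41
H_d = 1.0401 m

1.0401


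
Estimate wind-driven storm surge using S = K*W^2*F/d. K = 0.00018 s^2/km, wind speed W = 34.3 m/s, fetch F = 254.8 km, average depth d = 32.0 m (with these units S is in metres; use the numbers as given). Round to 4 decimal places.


S = K * W^2 * F / d
W^2 = 34.3^2 = 1176.49
S = 0.00018 * 1176.49 * 254.8 / 32.0
Numerator = 0.00018 * 1176.49 * 254.8 = 53.958537
S = 53.958537 / 32.0 = 1.6862 m

1.6862


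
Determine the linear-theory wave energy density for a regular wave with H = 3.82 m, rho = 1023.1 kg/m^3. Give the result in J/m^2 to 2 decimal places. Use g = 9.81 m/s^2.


E = (1/8) * rho * g * H^2
E = (1/8) * 1023.1 * 9.81 * 3.82^2
E = 0.125 * 1023.1 * 9.81 * 14.5924
E = 18307.28 J/m^2

18307.28


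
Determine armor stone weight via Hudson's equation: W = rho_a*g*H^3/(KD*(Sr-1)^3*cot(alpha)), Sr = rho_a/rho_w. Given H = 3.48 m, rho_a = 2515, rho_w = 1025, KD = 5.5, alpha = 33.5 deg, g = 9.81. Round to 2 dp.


Sr = rho_a / rho_w = 2515 / 1025 = 2.453659
(Sr - 1) = 1.453659
(Sr - 1)^3 = 3.071759
cot(33.5) = 1 / tan(33.5) = 1 / 0.661886 = 1.510835
Numerator = 2515 * 9.81 * 3.48^3 = 1039787.8267
Denominator = 5.5 * 3.071759 * 1.510835 = 25.525073
W = 1039787.8267 / 25.525073
W = 40735.94 N

40735.94


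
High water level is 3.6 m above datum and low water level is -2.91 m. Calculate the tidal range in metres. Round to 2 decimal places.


Tidal range = High water - Low water
Tidal range = 3.6 - (-2.91)
Tidal range = 6.51 m

6.51
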